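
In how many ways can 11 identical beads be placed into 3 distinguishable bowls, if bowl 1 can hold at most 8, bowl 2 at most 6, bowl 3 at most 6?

Without the upper bounds there are C(13,2) = 78 ways to split 11 among 3 bowls.
Subtract solutions that violate a single cap (substitute x_i' = x_i − (cap_i+1)): x_1 ≥ 9 gives C(4,2) = 6; x_2 ≥ 7 gives C(6,2) = 15; x_3 ≥ 7 gives C(6,2) = 15. Together 36.
No two caps can be exceeded simultaneously, so the pair terms are all 0.
By inclusion–exclusion the count is 78 − 36 + 0 = 42.

42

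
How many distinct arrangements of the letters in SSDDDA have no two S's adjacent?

40

Total arrangements of SSDDDA: 6!/(3!·2!) = 60.
If the two S's are adjacent, glue them into one block, leaving 5 items to arrange: (5)!/(3!) = 20 ways.
Subtracting, 60 − 20 = 40 arrangements keep the S's apart.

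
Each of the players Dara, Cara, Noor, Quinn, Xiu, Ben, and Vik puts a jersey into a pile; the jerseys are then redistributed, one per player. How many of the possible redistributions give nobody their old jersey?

Let Aᵢ be the assignments in which player i gets their old jersey. We want the size of the complement of A₁∪…∪A_7.
By inclusion–exclusion this is Σ_{j=0}^{7} (−1)^j C(7,j)·(7−j)!.
Computing: 5040 − 5040 + 2520 − 840 + 210 − 42 + 7 − 1 = 1854.

1854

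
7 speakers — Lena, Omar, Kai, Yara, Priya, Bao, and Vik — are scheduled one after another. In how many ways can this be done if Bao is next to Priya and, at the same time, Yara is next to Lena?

480

Treat {Bao,Priya} as one block (2 orders) and {Yara,Lena} as another (2 orders).
That leaves 5 units to arrange: 2 × 2 × 5! = 4 × 120 = 480.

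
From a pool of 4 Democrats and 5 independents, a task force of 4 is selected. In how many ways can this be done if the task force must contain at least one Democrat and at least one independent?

120

With no constraint there are C(9,4) = 126 possible selections.
Subtract selections that omit an entire group: no Democrats → C(5,4) = 5; no independents → C(4,4) = 1.
Both groups omitted at once is impossible, so 126 − 6 = 120.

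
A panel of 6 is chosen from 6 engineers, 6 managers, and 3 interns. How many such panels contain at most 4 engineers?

4950

Split by how many engineers are chosen (0 through 4).
Sum: C(6,0)·C(9,6) + C(6,1)·C(9,5) + C(6,2)·C(9,4) + C(6,3)·C(9,3) + C(6,4)·C(9,2) = 84 + 756 + 1890 + 1680 + 540 = 4950.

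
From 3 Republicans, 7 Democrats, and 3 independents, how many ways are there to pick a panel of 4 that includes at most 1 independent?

Split by how many independents are chosen (0 through 1).
Sum: C(3,0)·C(10,4) + C(3,1)·C(10,3) = 210 + 360 = 570.

570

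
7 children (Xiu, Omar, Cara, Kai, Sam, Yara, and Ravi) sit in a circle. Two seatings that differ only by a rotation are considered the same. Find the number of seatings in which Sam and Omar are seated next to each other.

240

Glue Sam and Omar into a block (2 internal orders). Seating 6 units around a circle gives (5)! arrangements.
So 2 × (5)! = 2 × 120 = 240.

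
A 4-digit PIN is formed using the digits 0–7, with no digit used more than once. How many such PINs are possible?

1680

With no repetition, fill the 4 digits in order: 8 choices, then 7, down to 5.
8 × 7 × 6 × 5 = 1680.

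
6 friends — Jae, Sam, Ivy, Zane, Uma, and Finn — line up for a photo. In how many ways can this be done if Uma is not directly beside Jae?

480

There are 6! = 720 arrangements in all. If Uma and Jae are adjacent, merging them into one block gives 2·(5)! = 240 arrangements.
Complementary counting: 720 − 240 = 480.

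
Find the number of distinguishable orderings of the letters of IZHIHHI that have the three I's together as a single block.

20

Treat the 3 copies of I as a single block. The multiset to arrange is then {III, H, H, H, Z}, 5 items in all.
That gives (5)!/(3!) = 20 arrangements.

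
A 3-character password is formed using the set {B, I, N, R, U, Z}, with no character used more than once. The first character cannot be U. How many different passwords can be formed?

The first character has 6−1 = 5 choices (anything except U).
The remaining 2 characters are filled from the other 5 symbols without repetition: 5 × 4 = 20.
Total: 5 × 20 = 100.

100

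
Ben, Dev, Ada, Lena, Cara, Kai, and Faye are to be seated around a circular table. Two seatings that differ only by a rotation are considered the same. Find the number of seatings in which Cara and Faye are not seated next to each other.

480

All circular seatings of 7 people number (6)! = 720.
Those with Cara next to Faye: fuse the pair into one unit and seat 6 units around a circle — 2·(5)! = 240.
Subtracting, 720 − 240 = 480.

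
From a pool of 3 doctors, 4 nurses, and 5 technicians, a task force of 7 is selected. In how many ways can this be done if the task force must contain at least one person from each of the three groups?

747

Unrestricted: C(12,7) = 792 ways to pick any 7 of the 12.
Selections missing a whole group: no doctors → C(9,7) = 36; no nurses → C(8,7) = 8; no technicians → C(7,7) = 1.
Add back selections omitting two groups (i.e. drawn from a single group): C(3,7) + C(4,7) + C(5,7) = 0.
By inclusion–exclusion: 792 − 45 + 0 = 747.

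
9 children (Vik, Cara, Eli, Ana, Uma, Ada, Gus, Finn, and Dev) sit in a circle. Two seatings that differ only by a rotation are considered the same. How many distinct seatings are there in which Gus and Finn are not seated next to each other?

All circular seatings of 9 people number (8)! = 40320.
Seatings with Gus beside Finn: treat them as a block with 2 internal orders, giving 2 × (7)! = 10080.
Subtracting, 40320 − 10080 = 30240.

30240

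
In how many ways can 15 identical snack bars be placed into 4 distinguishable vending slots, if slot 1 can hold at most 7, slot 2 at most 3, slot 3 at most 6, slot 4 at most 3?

By stars and bars, unrestricted non-negative solutions to x_1+…+x_4 = 15 number C(15+3,3) = 816.
Subtract solutions that violate a single cap (substitute x_i' = x_i − (cap_i+1)): x_1 ≥ 8 gives C(10,3) = 120; x_2 ≥ 4 gives C(14,3) = 364; x_3 ≥ 7 gives C(11,3) = 165; x_4 ≥ 4 gives C(14,3) = 364. Together 1013.
Add back pairs where two caps are both exceeded: 20 + 1 + 20 + 35 + 120 + 35 = 231.
Subtract triples: 0 + 0 + 0 + 1 = 1.
By inclusion–exclusion the count is 816 − 1013 + 231 − 1 = 33.

33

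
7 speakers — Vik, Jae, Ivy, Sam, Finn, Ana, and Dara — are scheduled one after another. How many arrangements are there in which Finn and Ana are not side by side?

3600

There are 7! = 5040 arrangements in all. If Finn and Ana are adjacent, merging them into one block gives 2·(6)! = 1440 arrangements.
Complementary counting: 5040 − 1440 = 3600.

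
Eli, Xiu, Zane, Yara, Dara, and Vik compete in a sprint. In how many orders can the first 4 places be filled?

360

There are 6 choices for 1st place, 5 for 2nd, and so on down to 3 for position 4.
That gives 6 × 5 × 4 × 3 = 360.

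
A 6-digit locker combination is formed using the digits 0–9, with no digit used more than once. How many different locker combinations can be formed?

With no repetition, fill the 6 digits in order: 10 choices, then 9, down to 5.
That product is 10 × 9 × 8 × 7 × 6 × 5 = 151200.

151200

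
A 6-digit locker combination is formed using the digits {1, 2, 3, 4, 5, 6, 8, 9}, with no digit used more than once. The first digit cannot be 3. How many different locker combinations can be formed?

The first digit has 8−1 = 7 choices (anything except 3).
The remaining 5 digits are filled from the other 7 symbols without repetition: 7 × 6 × 5 × 4 × 3 = 2520.
Total: 7 × 2520 = 17640.

17640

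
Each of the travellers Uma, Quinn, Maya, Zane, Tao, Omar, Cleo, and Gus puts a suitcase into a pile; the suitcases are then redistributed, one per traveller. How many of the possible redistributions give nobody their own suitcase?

14833

Count assignments avoiding every fixed point. For any j of the 8 travellers fixed to their own suitcase, the other 8−j can be arranged in (8−j)! ways.
By inclusion–exclusion this is Σ_{j=0}^{8} (−1)^j C(8,j)·(8−j)!.
Computing: 40320 − 40320 + 20160 − 6720 + 1680 − 336 + 56 − 8 + 1 = 14833.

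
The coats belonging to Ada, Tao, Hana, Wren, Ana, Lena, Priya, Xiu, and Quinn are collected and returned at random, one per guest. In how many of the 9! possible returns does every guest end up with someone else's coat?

133496

This is the derangement count D_9: permutations of 9 items with no fixed point.
By inclusion–exclusion this is Σ_{j=0}^{9} (−1)^j C(9,j)·(9−j)!.
Computing: 362880 − 362880 + 181440 − 60480 + 15120 − 3024 + 504 − 72 + 9 − 1 = 133496.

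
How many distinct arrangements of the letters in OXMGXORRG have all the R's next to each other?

5040

Treat the 2 copies of R as a single block. The multiset to arrange is then {RR, G, G, M, O, O, X, X}, 8 items in all.
That gives (8)!/(2!·2!·2!) = 5040 arrangements.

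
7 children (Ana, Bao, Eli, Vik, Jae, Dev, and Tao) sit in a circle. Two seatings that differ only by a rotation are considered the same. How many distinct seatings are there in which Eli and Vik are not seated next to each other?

All circular seatings of 7 people number (6)! = 720.
Those with Eli next to Vik: fuse the pair into one unit and seat 6 units around a circle — 2·(5)! = 240.
Subtracting, 720 − 240 = 480.

480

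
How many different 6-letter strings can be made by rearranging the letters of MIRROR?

Letter multiplicities in MIRROR: I×1, M×1, O×1, R×3.
The number of distinct arrangements is 6!/(3!) = 720/6 = 120.

120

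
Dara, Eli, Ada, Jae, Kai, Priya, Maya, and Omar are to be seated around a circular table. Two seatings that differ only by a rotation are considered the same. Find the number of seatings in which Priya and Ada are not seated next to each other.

3600

Without the restriction there are (7)! = 5040 seatings.
Those with Priya next to Ada: fuse the pair into one unit and seat 7 units around a circle — 2·(6)! = 1440.
Subtracting, 5040 − 1440 = 3600.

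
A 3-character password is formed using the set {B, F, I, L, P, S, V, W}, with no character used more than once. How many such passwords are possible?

This is a permutation of 3 out of 8: P(8,3) = 8!/5!.
That product is 8 × 7 × 6 = 336.

336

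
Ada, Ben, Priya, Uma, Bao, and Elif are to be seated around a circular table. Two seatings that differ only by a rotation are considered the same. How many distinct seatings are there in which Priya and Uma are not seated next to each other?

All circular seatings of 6 people number (5)! = 120.
Those with Priya next to Uma: fuse the pair into one unit and seat 5 units around a circle — 2·(4)! = 48.
Subtracting, 120 − 48 = 72.

72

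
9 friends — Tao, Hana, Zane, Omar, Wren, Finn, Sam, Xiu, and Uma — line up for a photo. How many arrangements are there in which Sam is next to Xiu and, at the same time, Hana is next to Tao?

Treat {Sam,Xiu} as one block (2 orders) and {Hana,Tao} as another (2 orders).
That leaves 7 units to arrange: 2 × 2 × 7! = 4 × 5040 = 20160.

20160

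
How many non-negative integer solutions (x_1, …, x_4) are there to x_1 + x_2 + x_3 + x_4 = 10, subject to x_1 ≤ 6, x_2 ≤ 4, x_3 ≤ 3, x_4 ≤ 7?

Without the upper bounds there are C(13,3) = 286 ways to split 10 among 4 variables.
Subtract solutions that violate a single cap (substitute x_i' = x_i − (cap_i+1)): x_1 ≥ 7 gives C(6,3) = 20; x_2 ≥ 5 gives C(8,3) = 56; x_3 ≥ 4 gives C(9,3) = 84; x_4 ≥ 8 gives C(5,3) = 10. Together 170.
Add back pairs where two caps are both exceeded: 0 + 0 + 0 + 4 + 0 + 0 = 4.
By inclusion–exclusion the count is 286 − 170 + 4 = 120.

120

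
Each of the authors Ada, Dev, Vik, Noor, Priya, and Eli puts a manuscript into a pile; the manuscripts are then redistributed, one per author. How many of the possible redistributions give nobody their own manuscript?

265

Let Aᵢ be the assignments in which author i gets their own manuscript. We want the size of the complement of A₁∪…∪A_6.
By inclusion–exclusion this is Σ_{j=0}^{6} (−1)^j C(6,j)·(6−j)!.
Computing: 720 − 720 + 360 − 120 + 30 − 6 + 1 = 265.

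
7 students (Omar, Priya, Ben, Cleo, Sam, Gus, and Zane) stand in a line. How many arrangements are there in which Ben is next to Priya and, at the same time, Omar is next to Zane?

Treat {Ben,Priya} as one block (2 orders) and {Omar,Zane} as another (2 orders).
That leaves 5 units to arrange: 2 × 2 × 5! = 4 × 120 = 480.

480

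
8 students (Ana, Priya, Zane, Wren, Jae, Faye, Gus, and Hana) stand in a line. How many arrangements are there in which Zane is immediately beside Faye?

Glue Zane and Faye into one block (2 internal orders), leaving 7 units to arrange in a row.
That gives 2 × 7! = 2 × 5040 = 10080.

10080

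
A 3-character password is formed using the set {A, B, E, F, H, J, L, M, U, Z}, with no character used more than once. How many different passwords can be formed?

720

Choose and order 3 of the 10 symbols: the first character has 10 options, the next 9, then 8.
That product is 10 × 9 × 8 = 720.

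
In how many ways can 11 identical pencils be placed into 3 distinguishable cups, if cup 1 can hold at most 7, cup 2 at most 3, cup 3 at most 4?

By stars and bars, unrestricted non-negative solutions to x_1+…+x_3 = 11 number C(11+2,2) = 78.
Subtract solutions that violate a single cap (substitute x_i' = x_i − (cap_i+1)): x_1 ≥ 8 gives C(5,2) = 10; x_2 ≥ 4 gives C(9,2) = 36; x_3 ≥ 5 gives C(8,2) = 28. Together 74.
Add back pairs where two caps are both exceeded: 0 + 0 + 6 = 6.
By inclusion–exclusion the count is 78 − 74 + 6 = 10.

10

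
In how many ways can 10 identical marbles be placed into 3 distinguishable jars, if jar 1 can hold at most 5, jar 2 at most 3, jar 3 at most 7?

18

Ignoring the caps, the number of non-negative solutions to x_1+…+x_3 = 10 is C(12,2) = 66.
Subtract solutions that violate a single cap (substitute x_i' = x_i − (cap_i+1)): x_1 ≥ 6 gives C(6,2) = 15; x_2 ≥ 4 gives C(8,2) = 28; x_3 ≥ 8 gives C(4,2) = 6. Together 49.
Add back pairs where two caps are both exceeded: 1 + 0 + 0 = 1.
By inclusion–exclusion the count is 66 − 49 + 1 = 18.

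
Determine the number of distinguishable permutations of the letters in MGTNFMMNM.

The 9 letters of MGTNFMMNM have repeats: M appearing 4 times and N appearing twice.
The number of distinct arrangements is 9!/(4!·2!) = 362880/48 = 7560.

7560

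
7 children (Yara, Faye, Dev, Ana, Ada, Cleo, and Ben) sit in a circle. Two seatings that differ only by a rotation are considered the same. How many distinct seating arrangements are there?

720

Seat Yara anywhere (absorbing the rotational symmetry), then permute the other 6: (6)! = 720.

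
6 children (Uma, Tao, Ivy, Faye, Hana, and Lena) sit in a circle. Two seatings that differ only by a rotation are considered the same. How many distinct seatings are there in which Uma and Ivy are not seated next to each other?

Without the restriction there are (5)! = 120 seatings.
Those with Uma next to Ivy: fuse the pair into one unit and seat 5 units around a circle — 2·(4)! = 48.
Subtracting, 120 − 48 = 72.

72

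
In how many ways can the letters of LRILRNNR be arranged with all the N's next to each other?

420

Treat the 2 copies of N as a single block. The multiset to arrange is then {NN, I, L, L, R, R, R}, 7 items in all.
That gives (7)!/(3!·2!) = 420 arrangements.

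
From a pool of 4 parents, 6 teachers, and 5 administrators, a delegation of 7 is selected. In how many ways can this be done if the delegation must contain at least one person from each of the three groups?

5949

With no constraint there are C(15,7) = 6435 possible selections.
Selections missing a whole group: no parents → C(11,7) = 330; no teachers → C(9,7) = 36; no administrators → C(10,7) = 120.
Add back selections omitting two groups (i.e. drawn from a single group): C(4,7) + C(6,7) + C(5,7) = 0.
By inclusion–exclusion: 6435 − 486 + 0 = 5949.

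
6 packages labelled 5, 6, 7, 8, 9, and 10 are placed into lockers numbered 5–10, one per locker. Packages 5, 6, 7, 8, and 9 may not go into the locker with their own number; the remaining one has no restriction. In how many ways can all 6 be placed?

Let Aᵢ (for 5 ≤ i ≤ 9) be the placements that put package i in its forbidden locker. Any j of these fix j positions, leaving (6−j)! ways to fill the rest, and there are C(5,j) ways to pick which j.
By inclusion–exclusion, the number of valid placements is Σ_{j=0}^{5} (−1)^j C(5,j)·(6−j)!.
Computing: 720 − 600 + 240 − 60 + 10 − 1 = 309.

309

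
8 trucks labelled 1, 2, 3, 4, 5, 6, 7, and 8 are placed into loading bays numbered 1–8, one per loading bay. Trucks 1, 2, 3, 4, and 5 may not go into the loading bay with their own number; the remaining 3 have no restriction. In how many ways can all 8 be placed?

21234

Let Aᵢ (for 1 ≤ i ≤ 5) be the placements that put truck i in its forbidden loading bay. Any j of these fix j positions, leaving (8−j)! ways to fill the rest, and there are C(5,j) ways to pick which j.
By inclusion–exclusion, the number of valid placements is Σ_{j=0}^{5} (−1)^j C(5,j)·(8−j)!.
Computing: 40320 − 25200 + 7200 − 1200 + 120 − 6 = 21234.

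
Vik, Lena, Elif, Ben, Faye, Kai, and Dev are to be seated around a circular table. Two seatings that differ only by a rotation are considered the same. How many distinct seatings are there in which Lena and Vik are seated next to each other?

240

Treat {Lena, Vik} as one unit (2 internal orders) and seat the resulting 6 units around the table: (5)! circular arrangements.
So 2 × (5)! = 2 × 120 = 240.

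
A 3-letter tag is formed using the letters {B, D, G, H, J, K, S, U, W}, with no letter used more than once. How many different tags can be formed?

504

Choose and order 3 of the 9 symbols: the first letter has 9 options, the next 8, then 7.
9 × 8 × 7 = 504.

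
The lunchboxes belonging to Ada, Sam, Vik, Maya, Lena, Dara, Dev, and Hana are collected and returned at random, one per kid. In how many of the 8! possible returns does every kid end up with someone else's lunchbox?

This is the derangement count D_8: permutations of 8 items with no fixed point.
By inclusion–exclusion this is Σ_{j=0}^{8} (−1)^j C(8,j)·(8−j)!.
Computing: 40320 − 40320 + 20160 − 6720 + 1680 − 336 + 56 − 8 + 1 = 14833.

14833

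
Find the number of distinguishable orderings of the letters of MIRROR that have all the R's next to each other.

Treat the 3 copies of R as a single block. The multiset to arrange is then {RRR, I, M, O}, 4 items in all.
All 4 items are distinct, so there are (4)! = 24 arrangements.

24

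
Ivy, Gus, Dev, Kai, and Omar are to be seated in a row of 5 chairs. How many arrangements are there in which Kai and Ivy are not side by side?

72

There are 5! = 120 arrangements in all. If Kai and Ivy are adjacent, merging them into one block gives 2·(4)! = 48 arrangements.
Complementary counting: 120 − 48 = 72.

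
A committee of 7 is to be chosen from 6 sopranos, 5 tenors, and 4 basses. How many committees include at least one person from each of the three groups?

Unrestricted: C(15,7) = 6435 ways to pick any 7 of the 15.
Selections missing a whole group: no sopranos → C(9,7) = 36; no tenors → C(10,7) = 120; no basses → C(11,7) = 330.
Add back selections omitting two groups (i.e. drawn from a single group): C(6,7) + C(5,7) + C(4,7) = 0.
By inclusion–exclusion: 6435 − 486 + 0 = 5949.

5949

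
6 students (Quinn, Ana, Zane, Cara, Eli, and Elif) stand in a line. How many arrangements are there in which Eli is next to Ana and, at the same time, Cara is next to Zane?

Treat {Eli,Ana} as one block (2 orders) and {Cara,Zane} as another (2 orders).
That leaves 4 units to arrange: 2 × 2 × 4! = 4 × 24 = 96.

96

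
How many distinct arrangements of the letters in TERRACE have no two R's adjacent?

900

Total arrangements of TERRACE: 7!/(2!·2!) = 1260.
Arrangements with the R's together: treat RR as one letter, giving (6)!/(2!) = 360.
Subtracting, 1260 − 360 = 900 arrangements keep the R's apart.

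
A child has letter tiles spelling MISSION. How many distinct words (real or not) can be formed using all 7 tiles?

The 7 letters of MISSION have repeats: I appearing twice and S appearing twice.
The number of distinct arrangements is 7!/(2!·2!) = 5040/4 = 1260.

1260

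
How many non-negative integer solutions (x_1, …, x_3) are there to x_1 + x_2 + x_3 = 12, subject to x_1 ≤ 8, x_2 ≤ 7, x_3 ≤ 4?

30

Without the upper bounds there are C(14,2) = 91 ways to split 12 among 3 variables.
Subtract solutions that violate a single cap (substitute x_i' = x_i − (cap_i+1)): x_1 ≥ 9 gives C(5,2) = 10; x_2 ≥ 8 gives C(6,2) = 15; x_3 ≥ 5 gives C(9,2) = 36. Together 61.
No two caps can be exceeded simultaneously, so the pair terms are all 0.
By inclusion–exclusion the count is 91 − 61 + 0 = 30.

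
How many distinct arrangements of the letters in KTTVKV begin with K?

Fix K in the first position and arrange the remaining 5 letters.
Those 5 letters have T appearing twice and V appearing twice, giving (5)!/(2!·2!) = 30.

30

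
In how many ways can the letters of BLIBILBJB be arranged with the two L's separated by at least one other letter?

Total arrangements of BLIBILBJB: 9!/(4!·2!·2!) = 3780.
Arrangements with the L's together: treat LL as one letter, giving (8)!/(4!·2!) = 840.
Hence 3780 − 840 = 2940.

2940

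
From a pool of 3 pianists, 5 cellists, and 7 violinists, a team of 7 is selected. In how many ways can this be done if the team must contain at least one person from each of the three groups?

5516

Unrestricted: C(15,7) = 6435 ways to pick any 7 of the 15.
Subtract selections that omit an entire group: no pianists → C(12,7) = 792; no cellists → C(10,7) = 120; no violinists → C(8,7) = 8.
Add back selections omitting two groups (i.e. drawn from a single group): C(3,7) + C(5,7) + C(7,7) = 1.
By inclusion–exclusion: 6435 − 920 + 1 = 5516.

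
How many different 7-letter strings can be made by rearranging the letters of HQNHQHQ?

140

Letter multiplicities in HQNHQHQ: H×3, N×1, Q×3.
The number of distinct arrangements is 7!/(3!·3!) = 5040/36 = 140.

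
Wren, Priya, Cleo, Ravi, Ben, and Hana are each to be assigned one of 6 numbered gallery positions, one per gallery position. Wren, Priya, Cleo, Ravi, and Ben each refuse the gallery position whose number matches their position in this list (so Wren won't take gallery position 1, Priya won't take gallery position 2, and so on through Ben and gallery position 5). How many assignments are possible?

Let Aᵢ (for 1 ≤ i ≤ 5) be the placements that put person i in their forbidden gallery position. Any j of these fix j positions, leaving (6−j)! ways to fill the rest, and there are C(5,j) ways to pick which j.
By inclusion–exclusion, the number of valid placements is Σ_{j=0}^{5} (−1)^j C(5,j)·(6−j)!.
Computing: 720 − 600 + 240 − 60 + 10 − 1 = 309.

309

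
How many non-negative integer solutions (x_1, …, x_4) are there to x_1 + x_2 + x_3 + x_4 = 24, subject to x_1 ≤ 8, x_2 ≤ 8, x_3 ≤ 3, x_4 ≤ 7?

10

By stars and bars, unrestricted non-negative solutions to x_1+…+x_4 = 24 number C(24+3,3) = 2925.
Subtract solutions that violate a single cap (substitute x_i' = x_i − (cap_i+1)): x_1 ≥ 9 gives C(18,3) = 816; x_2 ≥ 9 gives C(18,3) = 816; x_3 ≥ 4 gives C(23,3) = 1771; x_4 ≥ 8 gives C(19,3) = 969. Together 4372.
Add back pairs where two caps are both exceeded: 84 + 364 + 120 + 364 + 120 + 455 = 1507.
Subtract triples: 10 + 0 + 20 + 20 = 50.
By inclusion–exclusion the count is 2925 − 4372 + 1507 − 50 = 10.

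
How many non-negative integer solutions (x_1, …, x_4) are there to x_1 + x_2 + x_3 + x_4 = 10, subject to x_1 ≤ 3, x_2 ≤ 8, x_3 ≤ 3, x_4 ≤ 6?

By stars and bars, unrestricted non-negative solutions to x_1+…+x_4 = 10 number C(10+3,3) = 286.
Subtract solutions that violate a single cap (substitute x_i' = x_i − (cap_i+1)): x_1 ≥ 4 gives C(9,3) = 84; x_2 ≥ 9 gives C(4,3) = 4; x_3 ≥ 4 gives C(9,3) = 84; x_4 ≥ 7 gives C(6,3) = 20. Together 192.
Add back pairs where two caps are both exceeded: 0 + 10 + 0 + 0 + 0 + 0 = 10.
By inclusion–exclusion the count is 286 − 192 + 10 = 104.

104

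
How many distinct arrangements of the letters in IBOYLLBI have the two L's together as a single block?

Treat the 2 copies of L as a single block. The multiset to arrange is then {LL, B, B, I, I, O, Y}, 7 items in all.
That gives (7)!/(2!·2!) = 1260 arrangements.

1260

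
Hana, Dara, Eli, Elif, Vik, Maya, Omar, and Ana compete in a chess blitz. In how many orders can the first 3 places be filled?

336

There are 8 choices for 1st place, 7 for 2nd, and 6 for 3rd.
That gives 8 × 7 × 6 = 336.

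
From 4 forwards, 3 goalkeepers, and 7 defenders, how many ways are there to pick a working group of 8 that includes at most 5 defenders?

Split by how many defenders are chosen (0 through 5).
Sum: C(7,0)·C(7,8) + C(7,1)·C(7,7) + C(7,2)·C(7,6) + C(7,3)·C(7,5) + C(7,4)·C(7,4) + C(7,5)·C(7,3) = 0 + 7 + 147 + 735 + 1225 + 735 = 2849.

2849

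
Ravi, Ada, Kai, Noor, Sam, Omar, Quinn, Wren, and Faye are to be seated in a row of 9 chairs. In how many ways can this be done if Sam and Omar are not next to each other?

Of the 9! = 362880 arrangements, those with Sam and Omar adjacent number 2 × 8! = 80640 (treat the pair as a block with 2 internal orders).
So 362880 − 80640 = 282240 arrangements keep them apart.

282240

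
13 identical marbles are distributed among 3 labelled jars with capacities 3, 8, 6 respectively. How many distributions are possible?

14

By stars and bars, unrestricted non-negative solutions to x_1+…+x_3 = 13 number C(13+2,2) = 105.
Subtract solutions that violate a single cap (substitute x_i' = x_i − (cap_i+1)): x_1 ≥ 4 gives C(11,2) = 55; x_2 ≥ 9 gives C(6,2) = 15; x_3 ≥ 7 gives C(8,2) = 28. Together 98.
Add back pairs where two caps are both exceeded: 1 + 6 + 0 = 7.
By inclusion–exclusion the count is 105 − 98 + 7 = 14.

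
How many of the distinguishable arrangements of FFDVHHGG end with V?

Fix V in the last position and arrange the remaining 7 letters.
Those 7 letters have F appearing twice, G appearing twice, and H appearing twice, giving (7)!/(2!·2!·2!) = 630.

630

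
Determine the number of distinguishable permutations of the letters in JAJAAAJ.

35

Letter multiplicities in JAJAAAJ: A×4, J×3.
The number of distinct arrangements is 7!/(4!·3!) = 5040/144 = 35.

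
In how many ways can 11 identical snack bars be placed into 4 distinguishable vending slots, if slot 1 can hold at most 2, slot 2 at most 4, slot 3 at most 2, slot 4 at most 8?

35

By stars and bars, unrestricted non-negative solutions to x_1+…+x_4 = 11 number C(11+3,3) = 364.
Subtract solutions that violate a single cap (substitute x_i' = x_i − (cap_i+1)): x_1 ≥ 3 gives C(11,3) = 165; x_2 ≥ 5 gives C(9,3) = 84; x_3 ≥ 3 gives C(11,3) = 165; x_4 ≥ 9 gives C(5,3) = 10. Together 424.
Add back pairs where two caps are both exceeded: 20 + 56 + 0 + 20 + 0 + 0 = 96.
Subtract triples: 1 + 0 + 0 + 0 = 1.
By inclusion–exclusion the count is 364 − 424 + 96 − 1 = 35.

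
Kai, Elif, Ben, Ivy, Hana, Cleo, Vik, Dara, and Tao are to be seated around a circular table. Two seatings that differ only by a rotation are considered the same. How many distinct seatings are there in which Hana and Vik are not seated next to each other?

30240

All circular seatings of 9 people number (8)! = 40320.
Seatings with Hana beside Vik: treat them as a block with 2 internal orders, giving 2 × (7)! = 10080.
Subtracting, 40320 − 10080 = 30240.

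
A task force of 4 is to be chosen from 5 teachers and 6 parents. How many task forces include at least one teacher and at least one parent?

Unrestricted: C(11,4) = 330 ways to pick any 4 of the 11.
Subtract selections that omit an entire group: no teachers → C(6,4) = 15; no parents → C(5,4) = 5.
Both groups omitted at once is impossible, so 330 − 20 = 310.

310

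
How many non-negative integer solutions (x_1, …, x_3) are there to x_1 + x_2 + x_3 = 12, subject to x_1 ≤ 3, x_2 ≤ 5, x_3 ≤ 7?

Without the upper bounds there are C(14,2) = 91 ways to split 12 among 3 variables.
Subtract solutions that violate a single cap (substitute x_i' = x_i − (cap_i+1)): x_1 ≥ 4 gives C(10,2) = 45; x_2 ≥ 6 gives C(8,2) = 28; x_3 ≥ 8 gives C(6,2) = 15. Together 88.
Add back pairs where two caps are both exceeded: 6 + 1 + 0 = 7.
By inclusion–exclusion the count is 91 − 88 + 7 = 10.

10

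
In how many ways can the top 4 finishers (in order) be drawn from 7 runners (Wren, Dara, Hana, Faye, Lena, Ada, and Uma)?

840

There are 7 choices for 1st place, 6 for 2nd, and so on down to 4 for position 4.
That gives 7 × 6 × 5 × 4 = 840.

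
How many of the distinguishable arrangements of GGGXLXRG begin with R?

105

With the first slot taken by R, it remains to arrange the other 7 letters (GGGXLXG).
Those 7 letters have G appearing 4 times and X appearing twice, giving (7)!/(4!·2!) = 105.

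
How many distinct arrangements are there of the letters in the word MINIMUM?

420

MINIMUM has 7 letters with I appearing twice and M appearing 3 times.
Dividing 7! = 5040 by 3!·2! = 12 for the repeated letters gives 420.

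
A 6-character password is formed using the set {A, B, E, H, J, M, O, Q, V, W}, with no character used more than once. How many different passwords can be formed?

With no repetition, fill the 6 characters in order: 10 choices, then 9, down to 5.
10 × 9 × 8 × 7 × 6 × 5 = 151200.

151200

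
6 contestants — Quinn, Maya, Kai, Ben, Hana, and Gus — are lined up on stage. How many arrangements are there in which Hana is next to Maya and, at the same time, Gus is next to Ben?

Treat {Hana,Maya} as one block (2 orders) and {Gus,Ben} as another (2 orders).
That leaves 4 units to arrange: 2 × 2 × 4! = 4 × 24 = 96.

96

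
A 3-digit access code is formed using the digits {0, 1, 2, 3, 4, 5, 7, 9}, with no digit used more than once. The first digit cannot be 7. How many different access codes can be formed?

The first digit has 8−1 = 7 choices (anything except 7).
The remaining 2 digits are filled from the other 7 symbols without repetition: 7 × 6 = 42.
Total: 7 × 42 = 294.

294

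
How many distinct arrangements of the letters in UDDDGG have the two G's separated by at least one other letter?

40

There are 6!/(3!·2!) = 60 arrangements of UDDDGG in total.
Arrangements with the G's together: treat GG as one letter, giving (5)!/(3!) = 20.
Hence 60 − 20 = 40.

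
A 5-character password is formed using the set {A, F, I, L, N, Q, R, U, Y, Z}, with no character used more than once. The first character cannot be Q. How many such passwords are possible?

The first character has 10−1 = 9 choices (anything except Q).
The remaining 4 characters are filled from the other 9 symbols without repetition: 9 × 8 × 7 × 6 = 3024.
Total: 9 × 3024 = 27216.

27216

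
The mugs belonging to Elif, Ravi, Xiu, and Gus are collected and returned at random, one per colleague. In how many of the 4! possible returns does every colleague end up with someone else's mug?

9

Let Aᵢ be the assignments in which colleague i gets their own mug. We want the size of the complement of A₁∪…∪A_4.
By inclusion–exclusion this is Σ_{j=0}^{4} (−1)^j C(4,j)·(4−j)!.
Computing: 24 − 24 + 12 − 4 + 1 = 9.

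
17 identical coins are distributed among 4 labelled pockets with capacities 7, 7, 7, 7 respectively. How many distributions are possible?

284

Without the upper bounds there are C(20,3) = 1140 ways to split 17 among 4 pockets.
Subtract solutions that violate a single cap (substitute x_i' = x_i − (cap_i+1)): x_1 ≥ 8 gives C(12,3) = 220; x_2 ≥ 8 gives C(12,3) = 220; x_3 ≥ 8 gives C(12,3) = 220; x_4 ≥ 8 gives C(12,3) = 220. Together 880.
Add back pairs where two caps are both exceeded: 4 + 4 + 4 + 4 + 4 + 4 = 24.
By inclusion–exclusion the count is 1140 − 880 + 24 = 284.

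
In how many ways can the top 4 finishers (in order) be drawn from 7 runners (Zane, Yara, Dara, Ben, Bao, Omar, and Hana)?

This is an ordered selection of 4 from 7: P(7,4).
That gives 7 × 6 × 5 × 4 = 840.

840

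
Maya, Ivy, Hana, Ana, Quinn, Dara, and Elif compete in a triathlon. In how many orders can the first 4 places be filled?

840

There are 7 choices for 1st place, 6 for 2nd, and so on down to 4 for position 4.
That gives 7 × 6 × 5 × 4 = 840.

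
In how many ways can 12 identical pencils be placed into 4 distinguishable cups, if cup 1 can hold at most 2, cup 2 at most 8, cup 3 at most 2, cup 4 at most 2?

Ignoring the caps, the number of non-negative solutions to x_1+…+x_4 = 12 is C(15,3) = 455.
Subtract solutions that violate a single cap (substitute x_i' = x_i − (cap_i+1)): x_1 ≥ 3 gives C(12,3) = 220; x_2 ≥ 9 gives C(6,3) = 20; x_3 ≥ 3 gives C(12,3) = 220; x_4 ≥ 3 gives C(12,3) = 220. Together 680.
Add back pairs where two caps are both exceeded: 1 + 84 + 84 + 1 + 1 + 84 = 255.
Subtract triples: 0 + 0 + 20 + 0 = 20.
By inclusion–exclusion the count is 455 − 680 + 255 − 20 = 10.

10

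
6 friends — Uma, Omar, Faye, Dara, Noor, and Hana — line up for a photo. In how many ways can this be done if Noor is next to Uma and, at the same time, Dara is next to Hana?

96

Treat {Noor,Uma} as one block (2 orders) and {Dara,Hana} as another (2 orders).
That leaves 4 units to arrange: 2 × 2 × 4! = 4 × 24 = 96.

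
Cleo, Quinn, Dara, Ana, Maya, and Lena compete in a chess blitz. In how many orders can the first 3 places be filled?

120

This is an ordered selection of 3 from 6: P(6,3).
That gives 6 × 5 × 4 = 120.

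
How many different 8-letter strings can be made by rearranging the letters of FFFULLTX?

3360

The 8 letters of FFFULLTX have repeats: F appearing 3 times and L appearing twice.
The number of distinct arrangements is 8!/(3!·2!) = 40320/12 = 3360.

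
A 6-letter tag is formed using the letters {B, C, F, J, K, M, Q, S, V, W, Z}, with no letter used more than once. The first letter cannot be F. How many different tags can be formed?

The first letter has 11−1 = 10 choices (anything except F).
The remaining 5 letters are filled from the other 10 symbols without repetition: 10 × 9 × 8 × 7 × 6 = 30240.
Total: 10 × 30240 = 302400.

302400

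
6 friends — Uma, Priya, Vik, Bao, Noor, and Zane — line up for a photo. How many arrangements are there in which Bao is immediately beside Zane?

Glue Bao and Zane into one block (2 internal orders), leaving 5 units to arrange in a row.
So the count is 2·(5)! = 240.

240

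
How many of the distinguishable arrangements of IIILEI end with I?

With the last slot taken by I, it remains to arrange the other 5 letters (IILEI).
Those 5 letters have I appearing 3 times, giving (5)!/(3!) = 20.

20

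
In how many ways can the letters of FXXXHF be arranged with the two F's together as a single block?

20

Treat the 2 copies of F as a single block. The multiset to arrange is then {FF, H, X, X, X}, 5 items in all.
That gives (5)!/(3!) = 20 arrangements.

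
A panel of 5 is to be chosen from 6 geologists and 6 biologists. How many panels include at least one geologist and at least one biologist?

With no constraint there are C(12,5) = 792 possible selections.
Selections missing a whole group: no geologists → C(6,5) = 6; no biologists → C(6,5) = 6.
Both groups omitted at once is impossible, so 792 − 12 = 780.

780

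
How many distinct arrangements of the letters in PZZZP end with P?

Fix P in the last position and arrange the remaining 4 letters.
Those 4 letters have Z appearing 3 times, giving (4)!/(3!) = 4.

4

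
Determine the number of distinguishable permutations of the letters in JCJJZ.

JCJJZ has 5 letters with J appearing 3 times.
So there are 5! / (3!) = 20 distinguishable arrangements.

20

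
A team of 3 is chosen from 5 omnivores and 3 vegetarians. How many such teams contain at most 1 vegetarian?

Split by how many vegetarians are chosen (0 through 1).
Sum: C(3,0)·C(5,3) + C(3,1)·C(5,2) = 10 + 30 = 40.

40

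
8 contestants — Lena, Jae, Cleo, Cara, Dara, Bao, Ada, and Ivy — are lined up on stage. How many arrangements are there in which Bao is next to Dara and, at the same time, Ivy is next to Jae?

Treat {Bao,Dara} as one block (2 orders) and {Ivy,Jae} as another (2 orders).
That leaves 6 units to arrange: 2 × 2 × 6! = 4 × 720 = 2880.

2880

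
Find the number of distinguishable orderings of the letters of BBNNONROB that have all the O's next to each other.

Treat the 2 copies of O as a single block. The multiset to arrange is then {OO, B, B, B, N, N, N, R}, 8 items in all.
That gives (8)!/(3!·3!) = 1120 arrangements.

1120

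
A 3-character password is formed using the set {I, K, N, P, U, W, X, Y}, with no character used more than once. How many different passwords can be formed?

Choose and order 3 of the 8 symbols: the first character has 8 options, the next 7, then 6.
That product is 8 × 7 × 6 = 336.

336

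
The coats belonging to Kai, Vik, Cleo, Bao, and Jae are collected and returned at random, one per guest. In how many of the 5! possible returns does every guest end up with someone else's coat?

This is the derangement count D_5: permutations of 5 items with no fixed point.
By inclusion–exclusion this is Σ_{j=0}^{5} (−1)^j C(5,j)·(5−j)!.
Computing: 120 − 120 + 60 − 20 + 5 − 1 = 44.

44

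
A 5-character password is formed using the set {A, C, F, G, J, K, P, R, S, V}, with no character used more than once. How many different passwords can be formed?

With no repetition, fill the 5 characters in order: 10 choices, then 9, down to 6.
That product is 10 × 9 × 8 × 7 × 6 = 30240.

30240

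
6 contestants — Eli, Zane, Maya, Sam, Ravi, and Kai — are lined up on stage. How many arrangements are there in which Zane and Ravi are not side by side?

480

There are 6! = 720 arrangements in all. If Zane and Ravi are adjacent, merging them into one block gives 2·(5)! = 240 arrangements.
Complementary counting: 720 − 240 = 480.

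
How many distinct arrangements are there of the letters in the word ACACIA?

60

The 6 letters of ACACIA have repeats: A appearing 3 times and C appearing twice.
Dividing 6! = 720 by 3!·2! = 12 for the repeated letters gives 60.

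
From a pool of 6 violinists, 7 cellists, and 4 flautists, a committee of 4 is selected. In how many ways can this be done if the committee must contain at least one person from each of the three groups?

Unrestricted: C(17,4) = 2380 ways to pick any 4 of the 17.
Selections missing a whole group: no violinists → C(11,4) = 330; no cellists → C(10,4) = 210; no flautists → C(13,4) = 715.
Add back selections omitting two groups (i.e. drawn from a single group): C(6,4) + C(7,4) + C(4,4) = 51.
By inclusion–exclusion: 2380 − 1255 + 51 = 1176.

1176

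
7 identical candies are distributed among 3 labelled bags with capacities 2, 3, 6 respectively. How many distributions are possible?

11

By stars and bars, unrestricted non-negative solutions to x_1+…+x_3 = 7 number C(7+2,2) = 36.
Subtract solutions that violate a single cap (substitute x_i' = x_i − (cap_i+1)): x_1 ≥ 3 gives C(6,2) = 15; x_2 ≥ 4 gives C(5,2) = 10; x_3 ≥ 7 gives C(2,2) = 1. Together 26.
Add back pairs where two caps are both exceeded: 1 + 0 + 0 = 1.
By inclusion–exclusion the count is 36 − 26 + 1 = 11.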